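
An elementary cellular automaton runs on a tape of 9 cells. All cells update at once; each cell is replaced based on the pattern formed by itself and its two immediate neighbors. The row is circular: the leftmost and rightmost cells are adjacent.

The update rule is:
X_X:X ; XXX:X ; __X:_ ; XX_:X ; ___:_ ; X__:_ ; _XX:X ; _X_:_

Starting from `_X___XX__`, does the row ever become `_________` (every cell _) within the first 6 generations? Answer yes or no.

no

_____XX__
_____XX__  (fixed point — unchanged through generation 6)
generation 6 is _____XX__, still not uniform _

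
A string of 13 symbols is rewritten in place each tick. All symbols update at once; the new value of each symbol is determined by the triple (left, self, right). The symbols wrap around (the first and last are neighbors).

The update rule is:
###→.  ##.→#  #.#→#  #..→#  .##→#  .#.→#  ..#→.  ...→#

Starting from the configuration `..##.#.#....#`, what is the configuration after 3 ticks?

..#######.#..

#.#########.#
###.......###
..#######.#..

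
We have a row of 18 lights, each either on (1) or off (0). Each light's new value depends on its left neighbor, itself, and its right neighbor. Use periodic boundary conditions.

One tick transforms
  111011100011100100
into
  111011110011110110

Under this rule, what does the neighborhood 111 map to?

At position 1 the neighborhood is 111; the next row has 1 there.

1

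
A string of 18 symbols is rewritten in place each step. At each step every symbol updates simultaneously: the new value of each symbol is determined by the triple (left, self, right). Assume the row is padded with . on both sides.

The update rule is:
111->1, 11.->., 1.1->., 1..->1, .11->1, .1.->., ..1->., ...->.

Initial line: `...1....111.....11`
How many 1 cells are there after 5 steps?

3

....1...11.1....1.
.....1..1...1....1
......1..1...1....
.......1..1...1...
........1..1...1..
count of 1: 3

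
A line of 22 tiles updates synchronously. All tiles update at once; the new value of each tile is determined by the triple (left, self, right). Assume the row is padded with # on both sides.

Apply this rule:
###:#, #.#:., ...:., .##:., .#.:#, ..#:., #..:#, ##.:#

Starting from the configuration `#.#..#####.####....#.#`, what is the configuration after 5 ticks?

####..##..####..###.#.

#.##..####..####...#..
#..##..####..####..##.
##..##..####..####..#.
###..##..####..####.#.
####..##..####..###.#.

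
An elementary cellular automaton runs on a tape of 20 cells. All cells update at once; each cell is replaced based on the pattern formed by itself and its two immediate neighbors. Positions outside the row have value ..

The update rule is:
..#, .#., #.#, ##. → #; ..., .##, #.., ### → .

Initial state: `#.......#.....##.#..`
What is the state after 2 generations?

#.....#.#...###..#..

generation 1: #......##....#.###..
generation 2: #.....#.#...###..#..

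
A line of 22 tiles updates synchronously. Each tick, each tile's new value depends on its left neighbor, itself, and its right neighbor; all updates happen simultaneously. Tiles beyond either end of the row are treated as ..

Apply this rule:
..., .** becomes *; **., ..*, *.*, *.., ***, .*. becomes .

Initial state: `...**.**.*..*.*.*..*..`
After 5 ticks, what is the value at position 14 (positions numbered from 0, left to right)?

.

**.*..*..............*
*.......************..
..*****.*............*
*.*.......**********..
....*****.*..........*
position 14 holds .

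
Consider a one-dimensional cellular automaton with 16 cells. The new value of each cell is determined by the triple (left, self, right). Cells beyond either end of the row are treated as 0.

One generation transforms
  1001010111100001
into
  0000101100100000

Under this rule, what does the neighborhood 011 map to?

At position 7 the neighborhood is 011; the next row has 1 there.

1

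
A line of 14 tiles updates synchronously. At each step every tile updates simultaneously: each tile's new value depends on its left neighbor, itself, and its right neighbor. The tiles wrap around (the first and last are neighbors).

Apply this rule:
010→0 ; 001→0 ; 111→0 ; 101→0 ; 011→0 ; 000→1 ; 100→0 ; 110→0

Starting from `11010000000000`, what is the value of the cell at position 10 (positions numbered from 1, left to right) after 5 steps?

1

00000111111110
11110000000000
00000111111110  (repeats step 1; period 2)
step 5: 00000111111110
position 10 holds 1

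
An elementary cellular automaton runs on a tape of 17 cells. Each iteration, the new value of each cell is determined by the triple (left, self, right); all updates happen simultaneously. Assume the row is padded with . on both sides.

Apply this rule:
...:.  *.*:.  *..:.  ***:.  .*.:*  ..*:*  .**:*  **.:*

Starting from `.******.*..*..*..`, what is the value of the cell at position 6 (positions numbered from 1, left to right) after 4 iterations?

**....*.*.**.**..
**...**.*.**.**..
**..***.*.**.**..
**.**.*.*.**.**..
position 6 holds .

.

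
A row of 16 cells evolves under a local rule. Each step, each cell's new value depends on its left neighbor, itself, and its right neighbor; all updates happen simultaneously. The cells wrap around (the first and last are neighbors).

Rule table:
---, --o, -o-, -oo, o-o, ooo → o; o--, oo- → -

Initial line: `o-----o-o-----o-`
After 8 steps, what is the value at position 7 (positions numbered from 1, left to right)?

o

o-ooooooo-oooooo
-ooooooo-ooooooo
ooooooo-ooooooo-
oooooo-ooooooo-o
ooooo-ooooooo-oo
oooo-ooooooo-ooo
ooo-ooooooo-oooo
oo-ooooooo-ooooo
position 7 holds o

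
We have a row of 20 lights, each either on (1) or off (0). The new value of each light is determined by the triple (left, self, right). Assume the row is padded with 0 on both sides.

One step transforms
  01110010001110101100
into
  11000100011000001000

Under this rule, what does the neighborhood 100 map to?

0

At position 4 the neighborhood is 100; the next row has 0 there.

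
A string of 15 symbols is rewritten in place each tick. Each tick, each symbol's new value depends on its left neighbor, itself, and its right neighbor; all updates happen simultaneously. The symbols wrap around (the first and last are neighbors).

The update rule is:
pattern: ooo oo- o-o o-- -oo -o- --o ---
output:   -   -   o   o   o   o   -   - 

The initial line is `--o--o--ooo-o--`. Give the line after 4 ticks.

-oo--oo-o-o--oo

tick 1: --oo-oo-o--ooo-
tick 2: --o-oo-ooo-o--o
tick 3: o-ooo-oo--ooo-o
tick 4: -oo--oo-o-o--oo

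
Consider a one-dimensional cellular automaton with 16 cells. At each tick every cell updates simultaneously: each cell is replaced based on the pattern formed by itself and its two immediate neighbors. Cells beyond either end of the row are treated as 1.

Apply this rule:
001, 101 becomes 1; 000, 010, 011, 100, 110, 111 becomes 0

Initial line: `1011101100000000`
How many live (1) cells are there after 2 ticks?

0100010000000001
1000100000000010
count of 1: 3

3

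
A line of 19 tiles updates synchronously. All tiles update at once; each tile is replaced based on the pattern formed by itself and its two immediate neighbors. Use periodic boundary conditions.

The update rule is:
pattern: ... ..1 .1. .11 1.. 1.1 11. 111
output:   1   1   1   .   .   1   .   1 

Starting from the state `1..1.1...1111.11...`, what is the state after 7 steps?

1.1111.11.11.1...11
.1.11.1..1..11.11.1
111..11.11.1..1..11
11..1..1..11.11.1.1
1..11.11.1..1..111.
1.1..1..11.11.1.1.1
.11.11.1..1..11111.

.11.11.1..1..11111.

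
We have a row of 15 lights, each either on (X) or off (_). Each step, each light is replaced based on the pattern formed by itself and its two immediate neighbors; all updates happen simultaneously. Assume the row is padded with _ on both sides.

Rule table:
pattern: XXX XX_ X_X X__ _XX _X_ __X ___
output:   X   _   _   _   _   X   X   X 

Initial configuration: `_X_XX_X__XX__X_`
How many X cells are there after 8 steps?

step 1: XX____X_X___XX_
step 2: ___XXXX_X_XX___
step 3: XXX_XX__X____XX
step 4: _X_____XX_XXX__
step 5: XX_XXXX____X__X
step 6: ____XX__XXXX_XX
step 7: XXXX___X_XX____
step 8: _XX__XXX____XXX
count of X: 8

8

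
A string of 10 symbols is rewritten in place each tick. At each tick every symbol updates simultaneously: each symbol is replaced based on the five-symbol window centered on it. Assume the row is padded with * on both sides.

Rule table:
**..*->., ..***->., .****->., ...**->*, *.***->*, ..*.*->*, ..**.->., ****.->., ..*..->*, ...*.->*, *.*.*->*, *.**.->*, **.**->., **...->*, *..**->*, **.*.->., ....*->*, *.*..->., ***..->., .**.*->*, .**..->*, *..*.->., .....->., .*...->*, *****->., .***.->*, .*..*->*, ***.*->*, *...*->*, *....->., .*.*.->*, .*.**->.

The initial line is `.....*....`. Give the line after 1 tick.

*..****.**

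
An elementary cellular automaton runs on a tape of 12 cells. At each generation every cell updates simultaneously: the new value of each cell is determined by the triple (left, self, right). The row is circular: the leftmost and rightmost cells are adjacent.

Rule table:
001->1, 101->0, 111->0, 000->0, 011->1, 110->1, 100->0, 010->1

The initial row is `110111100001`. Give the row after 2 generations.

generation 1: 010100100011
generation 2: 010101100111

010101100111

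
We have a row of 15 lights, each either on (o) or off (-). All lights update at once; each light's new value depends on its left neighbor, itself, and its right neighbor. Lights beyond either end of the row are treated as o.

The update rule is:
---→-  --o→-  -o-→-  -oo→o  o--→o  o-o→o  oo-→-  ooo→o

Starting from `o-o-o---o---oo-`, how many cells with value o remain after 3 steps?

-o-o-o---o--o-o
o-o-o-o---o--oo
-o-o-o-o---o-oo
count of o: 7

7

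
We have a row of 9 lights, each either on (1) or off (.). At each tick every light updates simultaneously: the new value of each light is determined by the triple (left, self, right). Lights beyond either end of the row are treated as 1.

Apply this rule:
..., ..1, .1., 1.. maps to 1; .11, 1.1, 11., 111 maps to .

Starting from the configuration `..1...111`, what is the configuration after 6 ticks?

tick 1: 111111...
tick 2: ......111
tick 3: 111111...  (repeats tick 1; period 2)
tick 6: ......111

......111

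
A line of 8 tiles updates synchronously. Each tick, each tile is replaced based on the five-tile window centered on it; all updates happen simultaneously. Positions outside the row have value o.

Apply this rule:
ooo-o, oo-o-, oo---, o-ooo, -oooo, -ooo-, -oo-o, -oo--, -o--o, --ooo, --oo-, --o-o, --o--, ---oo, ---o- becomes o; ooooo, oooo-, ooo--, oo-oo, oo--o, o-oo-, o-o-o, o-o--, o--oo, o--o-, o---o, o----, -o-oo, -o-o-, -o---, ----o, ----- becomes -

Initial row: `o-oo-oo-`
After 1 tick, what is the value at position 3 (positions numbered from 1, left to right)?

o--o--o-
position 3 holds -

-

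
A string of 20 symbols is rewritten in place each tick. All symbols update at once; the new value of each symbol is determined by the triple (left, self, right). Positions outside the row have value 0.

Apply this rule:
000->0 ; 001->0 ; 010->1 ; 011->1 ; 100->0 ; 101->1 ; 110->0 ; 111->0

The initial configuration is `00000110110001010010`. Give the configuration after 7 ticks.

00000101100001110010
00000111000001000010
00000100000001000010
00000100000001000010  (fixed point — unchanged through tick 7)

00000100000001000010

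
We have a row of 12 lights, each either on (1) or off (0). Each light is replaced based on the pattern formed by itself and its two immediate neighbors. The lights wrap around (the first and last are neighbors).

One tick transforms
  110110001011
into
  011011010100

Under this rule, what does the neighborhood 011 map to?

At position 3 the neighborhood is 011; the next row has 0 there.

0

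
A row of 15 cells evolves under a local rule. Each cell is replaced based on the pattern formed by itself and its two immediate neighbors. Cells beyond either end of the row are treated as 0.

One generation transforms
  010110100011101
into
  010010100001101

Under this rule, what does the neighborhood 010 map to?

At position 1 the neighborhood is 010; the next row has 1 there.

1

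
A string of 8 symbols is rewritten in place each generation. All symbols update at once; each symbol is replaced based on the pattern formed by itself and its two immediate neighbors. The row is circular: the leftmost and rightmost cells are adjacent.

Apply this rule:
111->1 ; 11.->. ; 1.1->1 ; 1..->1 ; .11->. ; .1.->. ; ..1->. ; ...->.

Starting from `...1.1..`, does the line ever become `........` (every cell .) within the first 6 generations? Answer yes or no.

no

....1.1.
.....1.1
1.....1.
.1.....1
1.1.....
.1.1....
generation 6 is .1.1...., still not uniform .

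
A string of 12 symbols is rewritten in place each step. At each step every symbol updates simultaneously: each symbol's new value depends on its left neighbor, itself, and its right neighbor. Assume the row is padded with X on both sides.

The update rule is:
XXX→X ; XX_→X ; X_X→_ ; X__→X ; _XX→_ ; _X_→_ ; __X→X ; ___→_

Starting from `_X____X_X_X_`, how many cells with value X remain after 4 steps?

step 1: __X__X______
step 2: XX_XX_X____X
step 3: XX__X__X__X_
step 4: XXXX_XX_XX__
count of X: 8

8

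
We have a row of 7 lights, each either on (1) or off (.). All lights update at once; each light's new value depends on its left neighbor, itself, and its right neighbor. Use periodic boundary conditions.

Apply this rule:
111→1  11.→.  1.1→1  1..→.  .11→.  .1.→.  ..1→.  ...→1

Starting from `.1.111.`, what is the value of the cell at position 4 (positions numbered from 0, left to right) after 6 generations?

1

generation 1: ..1.1..
generation 2: 1..1..1
generation 3: .......
generation 4: 1111111
generation 5: 1111111  (fixed point — unchanged through generation 6)
position 4 holds 1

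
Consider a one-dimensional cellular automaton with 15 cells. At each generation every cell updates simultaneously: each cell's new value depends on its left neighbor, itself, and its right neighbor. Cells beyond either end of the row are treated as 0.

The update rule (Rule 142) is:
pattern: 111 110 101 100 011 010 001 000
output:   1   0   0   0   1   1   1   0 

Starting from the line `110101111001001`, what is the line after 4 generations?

generation 1: 100101110011011
generation 2: 101101100110010
generation 3: 101001001100110
generation 4: 101011011001100

101011011001100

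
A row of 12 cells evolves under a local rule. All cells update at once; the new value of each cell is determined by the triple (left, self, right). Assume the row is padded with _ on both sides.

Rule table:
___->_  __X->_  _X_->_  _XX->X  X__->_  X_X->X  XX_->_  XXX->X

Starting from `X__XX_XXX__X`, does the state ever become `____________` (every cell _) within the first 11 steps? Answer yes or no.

___X_XXX____
____XXX_____
____XX______
____X_______
____________
all cells are _ at step 5

yes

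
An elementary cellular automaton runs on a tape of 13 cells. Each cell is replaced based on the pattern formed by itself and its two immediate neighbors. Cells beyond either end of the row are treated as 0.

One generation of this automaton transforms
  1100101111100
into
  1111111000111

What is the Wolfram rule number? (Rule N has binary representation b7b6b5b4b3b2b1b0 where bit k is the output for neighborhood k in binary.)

127

position 7: 111 → 0  (bit 7 = 0)
position 1: 110 → 1  (bit 6 = 1)
position 5: 101 → 1  (bit 5 = 1)
position 2: 100 → 1  (bit 4 = 1)
position 0: 011 → 1  (bit 3 = 1)
position 4: 010 → 1  (bit 2 = 1)
position 3: 001 → 1  (bit 1 = 1)
position 12: 000 → 1  (bit 0 = 1)
bits b7..b0 = 01111111 = 127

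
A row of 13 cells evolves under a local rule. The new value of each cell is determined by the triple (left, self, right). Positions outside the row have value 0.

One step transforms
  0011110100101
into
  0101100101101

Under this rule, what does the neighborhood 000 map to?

0

At position 0 the neighborhood is 000; the next row has 0 there.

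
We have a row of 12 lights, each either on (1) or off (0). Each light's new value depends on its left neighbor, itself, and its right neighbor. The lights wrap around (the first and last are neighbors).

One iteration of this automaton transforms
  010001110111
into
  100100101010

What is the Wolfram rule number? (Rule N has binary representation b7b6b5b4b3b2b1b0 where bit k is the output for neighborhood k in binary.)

position 6: 111 → 1  (bit 7 = 1)
position 7: 110 → 0  (bit 6 = 0)
position 0: 101 → 1  (bit 5 = 1)
position 2: 100 → 0  (bit 4 = 0)
position 5: 011 → 0  (bit 3 = 0)
position 1: 010 → 0  (bit 2 = 0)
position 4: 001 → 0  (bit 1 = 0)
position 3: 000 → 1  (bit 0 = 1)
bits b7..b0 = 10100001 = 161

161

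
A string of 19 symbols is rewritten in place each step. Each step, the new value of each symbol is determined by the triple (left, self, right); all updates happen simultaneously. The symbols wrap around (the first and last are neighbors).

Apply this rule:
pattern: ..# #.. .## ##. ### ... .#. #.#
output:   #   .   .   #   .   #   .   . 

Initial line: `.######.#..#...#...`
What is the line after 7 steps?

##.#.#######....#.#

#.....#...#..##..##
#.####..##..#.#.#..
.....#.#.#.#......#
.####........#####.
#...#.#######....#.
..##........#.###..
##.#.#######....#.#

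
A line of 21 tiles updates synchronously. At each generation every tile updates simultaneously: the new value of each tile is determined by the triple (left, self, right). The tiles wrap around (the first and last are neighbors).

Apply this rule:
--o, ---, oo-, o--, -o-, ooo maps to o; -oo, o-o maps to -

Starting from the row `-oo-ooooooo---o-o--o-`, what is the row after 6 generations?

generation 1: o-o--oooooooooo-ooooo
generation 2: o-ooo-ooooooooo--oooo
generation 3: o--oo--oooooooooo-ooo
generation 4: ooo-ooo-ooooooooo--oo
generation 5: ooo--oo--oooooooooo-o
generation 6: ooooo-ooo-ooooooooo--

ooooo-ooo-ooooooooo--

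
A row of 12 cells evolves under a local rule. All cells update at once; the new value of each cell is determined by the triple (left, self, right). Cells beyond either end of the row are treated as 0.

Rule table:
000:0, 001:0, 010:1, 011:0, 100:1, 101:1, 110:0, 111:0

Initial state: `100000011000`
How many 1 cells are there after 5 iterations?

iteration 1: 110000000100
iteration 2: 001000000110
iteration 3: 001100000001
iteration 4: 000010000001
iteration 5: 000011000001
count of 1: 3

3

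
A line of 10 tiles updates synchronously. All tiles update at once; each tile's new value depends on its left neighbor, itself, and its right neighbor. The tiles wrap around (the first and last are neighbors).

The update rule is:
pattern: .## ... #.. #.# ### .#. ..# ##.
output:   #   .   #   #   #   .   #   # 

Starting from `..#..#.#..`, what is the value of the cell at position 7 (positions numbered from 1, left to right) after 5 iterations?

#

.#.##.#.#.
#.####.#.#
#######.##
##########
##########
position 7 holds #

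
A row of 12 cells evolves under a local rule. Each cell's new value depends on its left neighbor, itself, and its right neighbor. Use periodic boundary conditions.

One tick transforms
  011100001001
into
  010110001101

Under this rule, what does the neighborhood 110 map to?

1

At position 3 the neighborhood is 110; the next row has 1 there.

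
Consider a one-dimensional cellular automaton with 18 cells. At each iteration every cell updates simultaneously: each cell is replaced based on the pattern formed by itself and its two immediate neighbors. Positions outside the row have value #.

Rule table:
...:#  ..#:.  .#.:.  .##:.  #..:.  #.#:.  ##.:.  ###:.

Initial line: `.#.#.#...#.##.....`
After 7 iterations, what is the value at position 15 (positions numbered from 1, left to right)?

.......#......###.
.#####...####.....
.......#......###.  (repeats iteration 1; period 2)
iteration 7: .......#......###.
position 15 holds #

#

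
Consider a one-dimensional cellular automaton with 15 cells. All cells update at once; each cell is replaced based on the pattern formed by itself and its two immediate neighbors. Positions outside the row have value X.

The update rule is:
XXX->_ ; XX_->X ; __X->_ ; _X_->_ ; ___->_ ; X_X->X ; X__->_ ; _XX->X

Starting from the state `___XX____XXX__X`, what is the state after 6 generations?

___XX_________X

generation 1: ___XX____X_X__X
generation 2: ___XX_____X___X
generation 3: ___XX_________X
generation 4: ___XX_________X  (fixed point — unchanged through generation 6)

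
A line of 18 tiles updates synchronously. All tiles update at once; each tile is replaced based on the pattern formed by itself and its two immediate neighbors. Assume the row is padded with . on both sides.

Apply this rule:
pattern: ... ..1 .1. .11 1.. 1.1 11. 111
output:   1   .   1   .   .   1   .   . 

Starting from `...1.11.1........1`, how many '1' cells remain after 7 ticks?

5

11.11..11.111111.1
..1......1......11
1.1.1111.1.1111...
1111....111.....11
.....11.....111...
1111....111.....11  (repeats tick 4; period 2)
tick 7: .....11.....111...
count of 1: 5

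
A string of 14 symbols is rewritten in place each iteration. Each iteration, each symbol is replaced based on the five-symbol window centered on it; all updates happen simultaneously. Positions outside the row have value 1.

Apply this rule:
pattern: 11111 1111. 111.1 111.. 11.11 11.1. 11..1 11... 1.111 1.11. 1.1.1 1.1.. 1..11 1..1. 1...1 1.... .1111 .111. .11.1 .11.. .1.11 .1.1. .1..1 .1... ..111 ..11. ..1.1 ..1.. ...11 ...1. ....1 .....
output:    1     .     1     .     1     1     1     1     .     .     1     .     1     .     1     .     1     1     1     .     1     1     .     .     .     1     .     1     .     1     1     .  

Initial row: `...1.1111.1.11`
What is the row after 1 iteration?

111.1.1.1111.1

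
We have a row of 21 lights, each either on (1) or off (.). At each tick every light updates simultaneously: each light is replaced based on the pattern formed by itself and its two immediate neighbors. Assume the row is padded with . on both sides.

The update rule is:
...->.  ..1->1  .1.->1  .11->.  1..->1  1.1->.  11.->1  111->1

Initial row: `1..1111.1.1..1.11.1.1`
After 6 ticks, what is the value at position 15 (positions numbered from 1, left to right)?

.

111.111.1.1111..1.1.1
.11..11.1..111111.1.1
1.111.1.111.11111.1.1
1..11.1..11..1111.1.1
111.1.111.111.111.1.1
.11.1..11..11..11.1.1
position 15 holds .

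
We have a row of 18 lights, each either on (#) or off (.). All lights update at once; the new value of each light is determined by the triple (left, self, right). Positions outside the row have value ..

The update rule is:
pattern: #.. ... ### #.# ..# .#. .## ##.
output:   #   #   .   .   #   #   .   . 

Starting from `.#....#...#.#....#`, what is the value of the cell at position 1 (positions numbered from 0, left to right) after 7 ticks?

#

tick 1: ###########.######
tick 2: ..................
tick 3: ##################
tick 4: ..................  (repeats tick 2; period 2)
tick 7: ##################
position 1 holds #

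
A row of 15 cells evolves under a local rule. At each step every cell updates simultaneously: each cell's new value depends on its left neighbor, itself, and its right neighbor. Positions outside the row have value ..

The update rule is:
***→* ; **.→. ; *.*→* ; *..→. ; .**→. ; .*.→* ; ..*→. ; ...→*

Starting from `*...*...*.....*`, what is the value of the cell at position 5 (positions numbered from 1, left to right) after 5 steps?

*.*.*.*.*.***.*
**********.*.**
.********.***..
..******.*.*..*
*..****.****..*
position 5 holds *

*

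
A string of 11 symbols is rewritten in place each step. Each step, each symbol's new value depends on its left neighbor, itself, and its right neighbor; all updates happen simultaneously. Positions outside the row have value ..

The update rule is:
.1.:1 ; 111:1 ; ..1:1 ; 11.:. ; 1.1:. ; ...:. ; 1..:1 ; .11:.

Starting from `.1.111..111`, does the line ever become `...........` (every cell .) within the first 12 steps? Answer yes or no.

step 1: 11..1.11.1.
step 2: ..111....11
step 3: .1.1.1..1..
step 4: 11.1.11111.
step 5: ...1..111.1
step 6: ..1111.1..1
step 7: .1.11..1111
step 8: 11...11.11.
step 9: ..1.1.....1
step 10: .11.11...11
step 11: 1.....1.1..
step 12: 11...11.11.
step 12 is 11...11.11., still not uniform .

no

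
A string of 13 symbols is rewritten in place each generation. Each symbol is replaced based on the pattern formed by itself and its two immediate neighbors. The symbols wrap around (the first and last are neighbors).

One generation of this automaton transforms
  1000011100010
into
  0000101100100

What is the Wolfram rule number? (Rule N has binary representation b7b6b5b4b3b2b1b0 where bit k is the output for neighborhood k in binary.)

194

position 6: 111 → 1  (bit 7 = 1)
position 7: 110 → 1  (bit 6 = 1)
position 12: 101 → 0  (bit 5 = 0)
position 1: 100 → 0  (bit 4 = 0)
position 5: 011 → 0  (bit 3 = 0)
position 0: 010 → 0  (bit 2 = 0)
position 4: 001 → 1  (bit 1 = 1)
position 2: 000 → 0  (bit 0 = 0)
bits b7..b0 = 11000010 = 194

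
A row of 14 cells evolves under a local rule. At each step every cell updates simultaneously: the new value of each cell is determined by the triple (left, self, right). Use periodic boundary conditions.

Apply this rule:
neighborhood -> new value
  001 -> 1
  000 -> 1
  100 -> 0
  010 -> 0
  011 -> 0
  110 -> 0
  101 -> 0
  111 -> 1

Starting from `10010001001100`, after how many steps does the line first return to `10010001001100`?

step 1: 00100110010001
step 2: 01001000100110
step 3: 10010011001000
step 4: 00100100010011
step 5: 01001001100100
step 6: 10010010001001
step 7: 00100100110010
step 8: 11001001000100
step 9: 00010010011001
step 10: 01100100100010
step 11: 10001001001100
step 12: 00110010010001
step 13: 01000100100110
step 14: 10011001001000
step 15: 00100010010011
step 16: 01001100100100
step 17: 10010001001001
step 18: 00100110010010
step 19: 11001000100100
step 20: 00010011001001
step 21: 01100100010010
step 22: 10001001100100
step 23: 00110010001001
step 24: 01000100110010
step 25: 10011001000100
step 26: 00100010011001
step 27: 01001100100010
step 28: 10010001001100

28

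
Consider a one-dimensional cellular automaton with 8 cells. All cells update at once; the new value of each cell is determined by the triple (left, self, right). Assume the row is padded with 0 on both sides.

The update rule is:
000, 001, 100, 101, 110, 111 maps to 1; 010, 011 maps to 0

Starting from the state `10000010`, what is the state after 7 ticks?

01111101
10111110
01011111
10101111
01010111
10101011
01010101

01010101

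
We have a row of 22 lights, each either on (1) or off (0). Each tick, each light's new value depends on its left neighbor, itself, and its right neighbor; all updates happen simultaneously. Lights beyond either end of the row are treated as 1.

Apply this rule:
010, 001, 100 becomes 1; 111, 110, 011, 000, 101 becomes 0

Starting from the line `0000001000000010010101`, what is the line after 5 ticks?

1000000000000111100000

1000011100000111110100
0100100010001000000111
0111110111011100001000
0000000000000010011101
1000000000000111100000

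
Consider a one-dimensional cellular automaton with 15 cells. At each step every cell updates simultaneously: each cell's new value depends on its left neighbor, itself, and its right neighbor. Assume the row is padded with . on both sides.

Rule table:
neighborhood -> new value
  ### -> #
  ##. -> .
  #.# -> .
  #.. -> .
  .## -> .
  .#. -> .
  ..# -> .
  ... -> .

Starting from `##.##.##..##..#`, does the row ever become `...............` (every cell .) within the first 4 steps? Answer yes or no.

step 1: ...............
all cells are . at step 1

yes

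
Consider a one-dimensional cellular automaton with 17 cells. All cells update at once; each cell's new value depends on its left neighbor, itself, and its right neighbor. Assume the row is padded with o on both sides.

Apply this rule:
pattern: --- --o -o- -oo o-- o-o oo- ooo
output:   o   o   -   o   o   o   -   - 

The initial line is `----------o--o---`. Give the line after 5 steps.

oooooooooooo-oo-o

oooooooooo-oo-ooo
----------oo-oo--
ooooooooooo-oo-oo
-----------oo-oo-
oooooooooooo-oo-o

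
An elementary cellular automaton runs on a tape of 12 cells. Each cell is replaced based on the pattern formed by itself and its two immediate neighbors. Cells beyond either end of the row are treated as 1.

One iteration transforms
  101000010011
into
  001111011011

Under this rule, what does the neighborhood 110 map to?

0

At position 0 the neighborhood is 110; the next row has 0 there.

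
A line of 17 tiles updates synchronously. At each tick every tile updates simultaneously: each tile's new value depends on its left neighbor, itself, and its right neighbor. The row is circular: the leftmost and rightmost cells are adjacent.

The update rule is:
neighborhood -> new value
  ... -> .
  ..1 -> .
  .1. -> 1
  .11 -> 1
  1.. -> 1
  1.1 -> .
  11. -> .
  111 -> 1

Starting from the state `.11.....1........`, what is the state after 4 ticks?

.1.1.11.1.1.1....

tick 1: .1.1....11.......
tick 2: .1.11...1.1......
tick 3: .1.1.1..1.11.....
tick 4: .1.1.11.1.1.1....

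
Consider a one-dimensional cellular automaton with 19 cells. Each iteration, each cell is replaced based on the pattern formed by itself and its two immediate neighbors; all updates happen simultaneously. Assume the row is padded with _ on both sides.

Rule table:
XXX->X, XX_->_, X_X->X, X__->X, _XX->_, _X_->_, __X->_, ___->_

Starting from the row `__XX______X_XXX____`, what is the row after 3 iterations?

iteration 1: ____X______X_X_X___
iteration 2: _____X______X_X_X__
iteration 3: ______X______X_X_X_

______X______X_X_X_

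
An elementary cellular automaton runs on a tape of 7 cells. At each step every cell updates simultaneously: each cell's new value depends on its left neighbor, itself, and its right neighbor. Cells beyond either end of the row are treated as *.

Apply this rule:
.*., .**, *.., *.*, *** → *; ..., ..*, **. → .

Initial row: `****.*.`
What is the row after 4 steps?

***.***
**.****
*.*****
.******

.******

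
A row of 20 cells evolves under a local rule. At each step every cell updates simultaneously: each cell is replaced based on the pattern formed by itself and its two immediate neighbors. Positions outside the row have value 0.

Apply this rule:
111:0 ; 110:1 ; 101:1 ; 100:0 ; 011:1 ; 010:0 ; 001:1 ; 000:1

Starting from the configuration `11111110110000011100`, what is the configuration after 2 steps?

10000011110111110101
00111110011100011010

00111110011100011010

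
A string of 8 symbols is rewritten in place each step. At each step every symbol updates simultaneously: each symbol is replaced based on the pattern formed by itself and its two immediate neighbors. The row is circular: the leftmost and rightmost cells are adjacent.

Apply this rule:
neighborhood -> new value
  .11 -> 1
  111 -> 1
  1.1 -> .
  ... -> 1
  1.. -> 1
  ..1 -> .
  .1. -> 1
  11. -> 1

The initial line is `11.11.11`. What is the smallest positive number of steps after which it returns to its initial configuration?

1

11.11.11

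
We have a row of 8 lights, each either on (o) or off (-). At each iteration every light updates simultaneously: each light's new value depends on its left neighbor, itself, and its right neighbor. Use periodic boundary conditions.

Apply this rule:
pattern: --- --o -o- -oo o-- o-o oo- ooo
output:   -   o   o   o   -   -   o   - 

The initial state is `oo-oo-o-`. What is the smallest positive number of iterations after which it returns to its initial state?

oo-oo-o-

1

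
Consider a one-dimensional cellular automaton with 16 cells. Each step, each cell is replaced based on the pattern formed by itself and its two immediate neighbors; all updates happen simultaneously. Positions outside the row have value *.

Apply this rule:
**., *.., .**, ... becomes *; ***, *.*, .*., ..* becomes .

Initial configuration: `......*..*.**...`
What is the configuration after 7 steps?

*****..*...****.
....**..**.*..*.
***.***.**..*...
..*.*.*.***..**.
*.......*.**.**.
*******...**.**.
......***.**.**.

......***.**.**.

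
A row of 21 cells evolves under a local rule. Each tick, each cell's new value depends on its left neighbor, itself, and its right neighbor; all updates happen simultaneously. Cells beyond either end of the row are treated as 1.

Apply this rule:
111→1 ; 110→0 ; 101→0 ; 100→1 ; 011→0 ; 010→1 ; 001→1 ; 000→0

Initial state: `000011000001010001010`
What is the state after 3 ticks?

tick 1: 100100100011011011010
tick 2: 011111110100000000010
tick 3: 001111100110000000110

001111100110000000110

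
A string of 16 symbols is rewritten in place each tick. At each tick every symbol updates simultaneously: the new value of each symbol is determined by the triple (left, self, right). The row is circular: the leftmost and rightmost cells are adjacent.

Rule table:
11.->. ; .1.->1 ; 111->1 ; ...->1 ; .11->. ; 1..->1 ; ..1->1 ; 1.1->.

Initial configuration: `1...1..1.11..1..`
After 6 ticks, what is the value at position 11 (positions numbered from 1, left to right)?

1

tick 1: 11111111...11111
tick 2: 1111111.111.1111
tick 3: 111111...1...111
tick 4: 11111.1111111.11
tick 5: 1111...11111...1
tick 6: 111.111.111.111.
position 11 holds 1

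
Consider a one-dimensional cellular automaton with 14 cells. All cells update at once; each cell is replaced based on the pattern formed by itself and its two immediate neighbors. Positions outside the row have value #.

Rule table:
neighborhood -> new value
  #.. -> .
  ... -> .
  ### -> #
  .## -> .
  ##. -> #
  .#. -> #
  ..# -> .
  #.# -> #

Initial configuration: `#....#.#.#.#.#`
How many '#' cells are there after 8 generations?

3

generation 1: #....########.
generation 2: #.....########
generation 3: #......#######
generation 4: #.......######
generation 5: #........#####
generation 6: #.........####
generation 7: #..........###
generation 8: #...........##
count of #: 3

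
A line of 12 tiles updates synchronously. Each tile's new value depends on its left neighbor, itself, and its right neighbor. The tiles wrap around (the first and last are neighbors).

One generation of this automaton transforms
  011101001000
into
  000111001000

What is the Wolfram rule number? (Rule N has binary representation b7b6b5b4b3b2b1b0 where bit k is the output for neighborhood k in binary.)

position 2: 111 → 0  (bit 7 = 0)
position 3: 110 → 1  (bit 6 = 1)
position 4: 101 → 1  (bit 5 = 1)
position 6: 100 → 0  (bit 4 = 0)
position 1: 011 → 0  (bit 3 = 0)
position 5: 010 → 1  (bit 2 = 1)
position 0: 001 → 0  (bit 1 = 0)
position 10: 000 → 0  (bit 0 = 0)
bits b7..b0 = 01100100 = 100

100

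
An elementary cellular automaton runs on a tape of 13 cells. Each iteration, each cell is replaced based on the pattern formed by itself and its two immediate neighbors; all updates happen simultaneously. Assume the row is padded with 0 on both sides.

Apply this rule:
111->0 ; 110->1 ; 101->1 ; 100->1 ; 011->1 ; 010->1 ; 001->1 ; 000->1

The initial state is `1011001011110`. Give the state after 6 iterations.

1111111110011
1000000011111
1111111110001
1000000011111  (repeats iteration 2; period 2)
iteration 6: 1000000011111

1000000011111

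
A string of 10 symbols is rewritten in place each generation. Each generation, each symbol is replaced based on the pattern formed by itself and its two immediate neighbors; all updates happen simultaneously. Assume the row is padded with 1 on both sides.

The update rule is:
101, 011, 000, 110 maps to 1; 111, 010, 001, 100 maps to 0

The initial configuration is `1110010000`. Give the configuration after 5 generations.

0010000110
0000110111
0110111100
1111100100
0000100000

0000100000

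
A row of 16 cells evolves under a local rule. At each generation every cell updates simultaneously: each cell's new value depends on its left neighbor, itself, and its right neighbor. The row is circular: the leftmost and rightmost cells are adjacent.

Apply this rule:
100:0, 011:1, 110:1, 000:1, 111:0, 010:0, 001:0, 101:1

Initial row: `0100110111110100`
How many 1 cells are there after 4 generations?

generation 1: 0000111100011001
generation 2: 0110100101011000
generation 3: 0111000010111011
generation 4: 1101011001101111
count of 1: 11

11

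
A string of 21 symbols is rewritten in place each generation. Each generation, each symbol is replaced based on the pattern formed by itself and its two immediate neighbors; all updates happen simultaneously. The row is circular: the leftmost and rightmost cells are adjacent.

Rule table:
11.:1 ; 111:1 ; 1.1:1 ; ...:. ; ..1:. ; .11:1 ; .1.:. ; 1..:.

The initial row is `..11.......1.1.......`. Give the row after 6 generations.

..11........1........
..11.................
..11.................  (fixed point — unchanged through generation 6)

..11.................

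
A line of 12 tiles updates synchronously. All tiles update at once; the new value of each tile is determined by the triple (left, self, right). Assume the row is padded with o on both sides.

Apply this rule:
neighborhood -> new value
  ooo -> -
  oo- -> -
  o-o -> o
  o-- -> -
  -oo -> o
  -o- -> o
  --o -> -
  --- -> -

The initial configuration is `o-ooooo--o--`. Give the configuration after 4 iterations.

---------o--

-oo------o--
oo-------o--
---------o--
---------o--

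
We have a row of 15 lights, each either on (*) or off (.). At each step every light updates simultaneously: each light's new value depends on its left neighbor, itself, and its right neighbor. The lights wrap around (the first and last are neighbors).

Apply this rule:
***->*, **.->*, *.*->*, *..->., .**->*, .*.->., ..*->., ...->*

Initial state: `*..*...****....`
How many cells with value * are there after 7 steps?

13

.....*.****.**.
****..********.
****..*********
****..*********  (fixed point — unchanged through step 7)
count of *: 13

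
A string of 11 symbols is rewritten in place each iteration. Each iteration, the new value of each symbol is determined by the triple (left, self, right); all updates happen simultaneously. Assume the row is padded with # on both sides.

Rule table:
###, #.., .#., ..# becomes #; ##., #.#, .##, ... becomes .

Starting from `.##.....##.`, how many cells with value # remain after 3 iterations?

iteration 1: ...#...#...
iteration 2: #.###.###.#
iteration 3: ...#...#...
count of #: 2

2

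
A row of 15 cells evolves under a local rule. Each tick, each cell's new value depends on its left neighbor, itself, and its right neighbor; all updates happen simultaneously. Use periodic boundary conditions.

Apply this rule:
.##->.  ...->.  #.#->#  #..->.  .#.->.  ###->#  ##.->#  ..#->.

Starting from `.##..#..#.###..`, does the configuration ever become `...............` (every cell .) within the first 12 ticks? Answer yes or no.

..#......#.##..
..........#.#..
...........#...
...............
all cells are . at tick 4

yes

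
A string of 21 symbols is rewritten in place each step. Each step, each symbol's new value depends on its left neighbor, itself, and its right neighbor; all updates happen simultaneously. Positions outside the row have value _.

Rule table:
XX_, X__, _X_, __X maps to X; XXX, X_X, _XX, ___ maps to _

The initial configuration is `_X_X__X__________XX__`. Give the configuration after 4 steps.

__XX_XX__XX__XX___X_X

XX_XXXXX________X_XX_
_X_____XX______XX__XX
XXX___X_XX____X_XXX_X
__XX_XX__XX__XX___X_X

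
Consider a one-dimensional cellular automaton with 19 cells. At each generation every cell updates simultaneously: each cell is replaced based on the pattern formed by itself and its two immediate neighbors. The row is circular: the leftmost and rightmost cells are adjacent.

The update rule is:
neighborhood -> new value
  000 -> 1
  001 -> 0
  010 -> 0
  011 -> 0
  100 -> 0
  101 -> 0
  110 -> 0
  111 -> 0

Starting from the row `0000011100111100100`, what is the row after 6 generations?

1111000000000000001
0000011111111111100
1111000000000000001  (repeats generation 1; period 2)
generation 6: 0000011111111111100

0000011111111111100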